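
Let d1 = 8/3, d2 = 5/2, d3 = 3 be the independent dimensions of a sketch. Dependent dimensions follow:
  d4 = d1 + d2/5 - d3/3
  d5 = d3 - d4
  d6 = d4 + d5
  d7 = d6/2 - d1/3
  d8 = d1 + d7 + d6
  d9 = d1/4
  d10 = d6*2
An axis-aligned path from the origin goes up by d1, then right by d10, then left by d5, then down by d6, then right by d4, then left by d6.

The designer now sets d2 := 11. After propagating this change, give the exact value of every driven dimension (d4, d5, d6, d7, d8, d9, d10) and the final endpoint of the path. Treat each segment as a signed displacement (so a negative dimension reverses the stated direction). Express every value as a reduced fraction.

Apply edit: d2 := 11
  d4 = d1 + d2/5 - d3/3 = 58/15
  d5 = d3 - d4 = -13/15
  d6 = d4 + d5 = 3
  d7 = d6/2 - d1/3 = 11/18
  d8 = d1 + d7 + d6 = 113/18
  d9 = d1/4 = 2/3
  d10 = d6*2 = 6
Walk from origin (0, 0):
  seg 1: up by d1 = 8/3 → (0, 8/3)
  seg 2: right by d10 = 6 → (6, 8/3)
  seg 3: left by d5 = -13/15 → (103/15, 8/3)
  seg 4: down by d6 = 3 → (103/15, -1/3)
  seg 5: right by d4 = 58/15 → (161/15, -1/3)
  seg 6: left by d6 = 3 → (116/15, -1/3)

d4 = 58/15
d5 = -13/15
d6 = 3
d7 = 11/18
d8 = 113/18
d9 = 2/3
d10 = 6
endpoint = (116/15, -1/3)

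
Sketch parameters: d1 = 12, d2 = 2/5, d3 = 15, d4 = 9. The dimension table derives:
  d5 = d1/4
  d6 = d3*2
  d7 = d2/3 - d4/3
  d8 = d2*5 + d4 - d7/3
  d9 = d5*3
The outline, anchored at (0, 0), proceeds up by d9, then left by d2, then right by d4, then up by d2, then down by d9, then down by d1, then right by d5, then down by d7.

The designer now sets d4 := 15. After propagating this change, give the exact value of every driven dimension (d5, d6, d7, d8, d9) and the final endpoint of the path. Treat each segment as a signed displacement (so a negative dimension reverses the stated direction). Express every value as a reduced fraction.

Apply edit: d4 := 15
  d5 = d1/4 = 3
  d6 = d3*2 = 30
  d7 = d2/3 - d4/3 = -73/15
  d8 = d2*5 + d4 - d7/3 = 838/45
  d9 = d5*3 = 9
Walk from origin (0, 0):
  seg 1: up by d9 = 9 → (0, 9)
  seg 2: left by d2 = 2/5 → (-2/5, 9)
  seg 3: right by d4 = 15 → (73/5, 9)
  seg 4: up by d2 = 2/5 → (73/5, 47/5)
  seg 5: down by d9 = 9 → (73/5, 2/5)
  seg 6: down by d1 = 12 → (73/5, -58/5)
  seg 7: right by d5 = 3 → (88/5, -58/5)
  seg 8: down by d7 = -73/15 → (88/5, -101/15)

d5 = 3
d6 = 30
d7 = -73/15
d8 = 838/45
d9 = 9
endpoint = (88/5, -101/15)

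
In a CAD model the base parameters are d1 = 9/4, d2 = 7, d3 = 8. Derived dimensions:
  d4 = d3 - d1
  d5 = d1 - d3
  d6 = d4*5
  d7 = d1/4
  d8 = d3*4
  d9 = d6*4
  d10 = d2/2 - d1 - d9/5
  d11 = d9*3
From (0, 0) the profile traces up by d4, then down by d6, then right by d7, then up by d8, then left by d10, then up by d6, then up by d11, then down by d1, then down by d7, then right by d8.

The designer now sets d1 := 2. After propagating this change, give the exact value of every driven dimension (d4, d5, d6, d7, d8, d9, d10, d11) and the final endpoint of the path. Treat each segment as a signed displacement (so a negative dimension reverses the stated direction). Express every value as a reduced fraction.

d4 = 6
d5 = -6
d6 = 30
d7 = 1/2
d8 = 32
d9 = 120
d10 = -45/2
d11 = 360
endpoint = (55, 791/2)

Apply edit: d1 := 2
  d4 = d3 - d1 = 6
  d5 = d1 - d3 = -6
  d6 = d4*5 = 30
  d7 = d1/4 = 1/2
  d8 = d3*4 = 32
  d9 = d6*4 = 120
  d10 = d2/2 - d1 - d9/5 = -45/2
  d11 = d9*3 = 360
Walk from origin (0, 0):
  seg 1: up by d4 = 6 → (0, 6)
  seg 2: down by d6 = 30 → (0, -24)
  seg 3: right by d7 = 1/2 → (1/2, -24)
  seg 4: up by d8 = 32 → (1/2, 8)
  seg 5: left by d10 = -45/2 → (23, 8)
  seg 6: up by d6 = 30 → (23, 38)
  seg 7: up by d11 = 360 → (23, 398)
  seg 8: down by d1 = 2 → (23, 396)
  seg 9: down by d7 = 1/2 → (23, 791/2)
  seg 10: right by d8 = 32 → (55, 791/2)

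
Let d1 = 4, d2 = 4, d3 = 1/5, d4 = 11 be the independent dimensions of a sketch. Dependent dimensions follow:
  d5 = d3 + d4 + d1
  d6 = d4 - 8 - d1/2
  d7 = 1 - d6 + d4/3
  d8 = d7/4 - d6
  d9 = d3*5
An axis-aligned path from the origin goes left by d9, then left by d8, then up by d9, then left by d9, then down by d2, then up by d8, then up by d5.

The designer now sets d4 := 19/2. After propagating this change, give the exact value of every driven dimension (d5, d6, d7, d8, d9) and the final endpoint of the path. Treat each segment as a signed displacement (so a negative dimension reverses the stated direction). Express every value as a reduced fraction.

d5 = 137/10
d6 = -1/2
d7 = 14/3
d8 = 5/3
d9 = 1
endpoint = (-11/3, 371/30)

Apply edit: d4 := 19/2
  d5 = d3 + d4 + d1 = 137/10
  d6 = d4 - 8 - d1/2 = -1/2
  d7 = 1 - d6 + d4/3 = 14/3
  d8 = d7/4 - d6 = 5/3
  d9 = d3*5 = 1
Walk from origin (0, 0):
  seg 1: left by d9 = 1 → (-1, 0)
  seg 2: left by d8 = 5/3 → (-8/3, 0)
  seg 3: up by d9 = 1 → (-8/3, 1)
  seg 4: left by d9 = 1 → (-11/3, 1)
  seg 5: down by d2 = 4 → (-11/3, -3)
  seg 6: up by d8 = 5/3 → (-11/3, -4/3)
  seg 7: up by d5 = 137/10 → (-11/3, 371/30)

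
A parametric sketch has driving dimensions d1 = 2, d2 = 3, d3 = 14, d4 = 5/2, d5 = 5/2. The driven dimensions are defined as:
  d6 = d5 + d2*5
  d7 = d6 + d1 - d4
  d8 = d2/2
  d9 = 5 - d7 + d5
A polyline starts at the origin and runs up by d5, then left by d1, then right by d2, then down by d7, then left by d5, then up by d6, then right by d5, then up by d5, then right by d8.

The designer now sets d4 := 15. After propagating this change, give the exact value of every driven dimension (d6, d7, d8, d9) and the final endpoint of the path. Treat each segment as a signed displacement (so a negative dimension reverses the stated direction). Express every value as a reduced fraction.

Apply edit: d4 := 15
  d6 = d5 + d2*5 = 35/2
  d7 = d6 + d1 - d4 = 9/2
  d8 = d2/2 = 3/2
  d9 = 5 - d7 + d5 = 3
Walk from origin (0, 0):
  seg 1: up by d5 = 5/2 → (0, 5/2)
  seg 2: left by d1 = 2 → (-2, 5/2)
  seg 3: right by d2 = 3 → (1, 5/2)
  seg 4: down by d7 = 9/2 → (1, -2)
  seg 5: left by d5 = 5/2 → (-3/2, -2)
  seg 6: up by d6 = 35/2 → (-3/2, 31/2)
  seg 7: right by d5 = 5/2 → (1, 31/2)
  seg 8: up by d5 = 5/2 → (1, 18)
  seg 9: right by d8 = 3/2 → (5/2, 18)

d6 = 35/2
d7 = 9/2
d8 = 3/2
d9 = 3
endpoint = (5/2, 18)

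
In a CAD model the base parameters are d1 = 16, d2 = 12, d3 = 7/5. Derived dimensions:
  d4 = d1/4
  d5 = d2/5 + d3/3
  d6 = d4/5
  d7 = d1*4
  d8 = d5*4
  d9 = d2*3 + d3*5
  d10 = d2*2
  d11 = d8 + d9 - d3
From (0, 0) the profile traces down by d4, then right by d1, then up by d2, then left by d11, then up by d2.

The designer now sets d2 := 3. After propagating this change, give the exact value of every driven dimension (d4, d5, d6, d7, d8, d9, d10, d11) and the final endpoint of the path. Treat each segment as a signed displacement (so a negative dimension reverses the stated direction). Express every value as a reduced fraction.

Apply edit: d2 := 3
  d4 = d1/4 = 4
  d5 = d2/5 + d3/3 = 16/15
  d6 = d4/5 = 4/5
  d7 = d1*4 = 64
  d8 = d5*4 = 64/15
  d9 = d2*3 + d3*5 = 16
  d10 = d2*2 = 6
  d11 = d8 + d9 - d3 = 283/15
Walk from origin (0, 0):
  seg 1: down by d4 = 4 → (0, -4)
  seg 2: right by d1 = 16 → (16, -4)
  seg 3: up by d2 = 3 → (16, -1)
  seg 4: left by d11 = 283/15 → (-43/15, -1)
  seg 5: up by d2 = 3 → (-43/15, 2)

d4 = 4
d5 = 16/15
d6 = 4/5
d7 = 64
d8 = 64/15
d9 = 16
d10 = 6
d11 = 283/15
endpoint = (-43/15, 2)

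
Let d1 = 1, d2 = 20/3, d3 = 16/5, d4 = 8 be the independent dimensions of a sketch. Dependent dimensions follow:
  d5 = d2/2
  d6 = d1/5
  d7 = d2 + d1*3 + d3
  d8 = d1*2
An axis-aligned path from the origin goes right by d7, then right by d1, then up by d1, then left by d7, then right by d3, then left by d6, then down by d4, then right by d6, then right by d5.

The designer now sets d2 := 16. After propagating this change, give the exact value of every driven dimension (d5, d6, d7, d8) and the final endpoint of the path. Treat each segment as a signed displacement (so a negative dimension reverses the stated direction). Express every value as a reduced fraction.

Apply edit: d2 := 16
  d5 = d2/2 = 8
  d6 = d1/5 = 1/5
  d7 = d2 + d1*3 + d3 = 111/5
  d8 = d1*2 = 2
Walk from origin (0, 0):
  seg 1: right by d7 = 111/5 → (111/5, 0)
  seg 2: right by d1 = 1 → (116/5, 0)
  seg 3: up by d1 = 1 → (116/5, 1)
  seg 4: left by d7 = 111/5 → (1, 1)
  seg 5: right by d3 = 16/5 → (21/5, 1)
  seg 6: left by d6 = 1/5 → (4, 1)
  seg 7: down by d4 = 8 → (4, -7)
  seg 8: right by d6 = 1/5 → (21/5, -7)
  seg 9: right by d5 = 8 → (61/5, -7)

d5 = 8
d6 = 1/5
d7 = 111/5
d8 = 2
endpoint = (61/5, -7)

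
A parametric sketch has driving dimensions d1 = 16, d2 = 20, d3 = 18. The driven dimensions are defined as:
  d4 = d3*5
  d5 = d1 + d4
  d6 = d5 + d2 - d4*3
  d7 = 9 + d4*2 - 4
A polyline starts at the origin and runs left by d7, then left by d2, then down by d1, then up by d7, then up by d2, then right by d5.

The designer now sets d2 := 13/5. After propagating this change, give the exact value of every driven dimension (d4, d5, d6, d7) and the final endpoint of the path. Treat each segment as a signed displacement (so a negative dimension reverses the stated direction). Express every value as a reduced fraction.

d4 = 90
d5 = 106
d6 = -807/5
d7 = 185
endpoint = (-408/5, 858/5)

Apply edit: d2 := 13/5
  d4 = d3*5 = 90
  d5 = d1 + d4 = 106
  d6 = d5 + d2 - d4*3 = -807/5
  d7 = 9 + d4*2 - 4 = 185
Walk from origin (0, 0):
  seg 1: left by d7 = 185 → (-185, 0)
  seg 2: left by d2 = 13/5 → (-938/5, 0)
  seg 3: down by d1 = 16 → (-938/5, -16)
  seg 4: up by d7 = 185 → (-938/5, 169)
  seg 5: up by d2 = 13/5 → (-938/5, 858/5)
  seg 6: right by d5 = 106 → (-408/5, 858/5)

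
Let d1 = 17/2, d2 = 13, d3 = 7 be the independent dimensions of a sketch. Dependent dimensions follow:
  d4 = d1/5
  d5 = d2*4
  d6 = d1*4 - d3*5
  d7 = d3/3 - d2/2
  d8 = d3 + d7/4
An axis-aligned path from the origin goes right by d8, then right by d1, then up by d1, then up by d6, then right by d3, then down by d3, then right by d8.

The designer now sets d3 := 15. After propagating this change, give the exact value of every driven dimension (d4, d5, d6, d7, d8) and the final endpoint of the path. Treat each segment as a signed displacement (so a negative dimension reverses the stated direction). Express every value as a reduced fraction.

d4 = 17/10
d5 = 52
d6 = -41
d7 = -3/2
d8 = 117/8
endpoint = (211/4, -95/2)

Apply edit: d3 := 15
  d4 = d1/5 = 17/10
  d5 = d2*4 = 52
  d6 = d1*4 - d3*5 = -41
  d7 = d3/3 - d2/2 = -3/2
  d8 = d3 + d7/4 = 117/8
Walk from origin (0, 0):
  seg 1: right by d8 = 117/8 → (117/8, 0)
  seg 2: right by d1 = 17/2 → (185/8, 0)
  seg 3: up by d1 = 17/2 → (185/8, 17/2)
  seg 4: up by d6 = -41 → (185/8, -65/2)
  seg 5: right by d3 = 15 → (305/8, -65/2)
  seg 6: down by d3 = 15 → (305/8, -95/2)
  seg 7: right by d8 = 117/8 → (211/4, -95/2)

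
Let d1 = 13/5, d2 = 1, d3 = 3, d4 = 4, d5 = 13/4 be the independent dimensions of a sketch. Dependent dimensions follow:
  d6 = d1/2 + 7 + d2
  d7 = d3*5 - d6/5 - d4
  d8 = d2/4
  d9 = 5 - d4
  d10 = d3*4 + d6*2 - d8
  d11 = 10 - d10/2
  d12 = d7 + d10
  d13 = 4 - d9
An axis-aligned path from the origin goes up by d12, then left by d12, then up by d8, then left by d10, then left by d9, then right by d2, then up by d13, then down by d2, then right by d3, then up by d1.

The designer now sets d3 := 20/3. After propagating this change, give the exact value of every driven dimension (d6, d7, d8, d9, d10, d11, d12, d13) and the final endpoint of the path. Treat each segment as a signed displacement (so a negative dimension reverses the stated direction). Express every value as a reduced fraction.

d6 = 93/10
d7 = 4121/150
d8 = 1/4
d9 = 1
d10 = 2701/60
d11 = -1501/120
d12 = 7249/100
d13 = 3
endpoint = (-2771/25, 3867/50)

Apply edit: d3 := 20/3
  d6 = d1/2 + 7 + d2 = 93/10
  d7 = d3*5 - d6/5 - d4 = 4121/150
  d8 = d2/4 = 1/4
  d9 = 5 - d4 = 1
  d10 = d3*4 + d6*2 - d8 = 2701/60
  d11 = 10 - d10/2 = -1501/120
  d12 = d7 + d10 = 7249/100
  d13 = 4 - d9 = 3
Walk from origin (0, 0):
  seg 1: up by d12 = 7249/100 → (0, 7249/100)
  seg 2: left by d12 = 7249/100 → (-7249/100, 7249/100)
  seg 3: up by d8 = 1/4 → (-7249/100, 3637/50)
  seg 4: left by d10 = 2701/60 → (-8813/75, 3637/50)
  seg 5: left by d9 = 1 → (-8888/75, 3637/50)
  seg 6: right by d2 = 1 → (-8813/75, 3637/50)
  seg 7: up by d13 = 3 → (-8813/75, 3787/50)
  seg 8: down by d2 = 1 → (-8813/75, 3737/50)
  seg 9: right by d3 = 20/3 → (-2771/25, 3737/50)
  seg 10: up by d1 = 13/5 → (-2771/25, 3867/50)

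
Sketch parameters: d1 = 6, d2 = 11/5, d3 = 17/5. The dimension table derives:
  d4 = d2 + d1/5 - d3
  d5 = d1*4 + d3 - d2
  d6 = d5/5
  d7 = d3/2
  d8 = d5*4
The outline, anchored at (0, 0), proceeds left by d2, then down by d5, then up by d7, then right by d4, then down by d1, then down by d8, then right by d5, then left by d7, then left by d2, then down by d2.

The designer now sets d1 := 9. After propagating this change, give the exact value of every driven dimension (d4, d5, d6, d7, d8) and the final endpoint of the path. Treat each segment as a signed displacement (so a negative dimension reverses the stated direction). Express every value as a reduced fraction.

d4 = 3/5
d5 = 186/5
d6 = 186/25
d7 = 17/10
d8 = 744/5
endpoint = (317/10, -391/2)

Apply edit: d1 := 9
  d4 = d2 + d1/5 - d3 = 3/5
  d5 = d1*4 + d3 - d2 = 186/5
  d6 = d5/5 = 186/25
  d7 = d3/2 = 17/10
  d8 = d5*4 = 744/5
Walk from origin (0, 0):
  seg 1: left by d2 = 11/5 → (-11/5, 0)
  seg 2: down by d5 = 186/5 → (-11/5, -186/5)
  seg 3: up by d7 = 17/10 → (-11/5, -71/2)
  seg 4: right by d4 = 3/5 → (-8/5, -71/2)
  seg 5: down by d1 = 9 → (-8/5, -89/2)
  seg 6: down by d8 = 744/5 → (-8/5, -1933/10)
  seg 7: right by d5 = 186/5 → (178/5, -1933/10)
  seg 8: left by d7 = 17/10 → (339/10, -1933/10)
  seg 9: left by d2 = 11/5 → (317/10, -1933/10)
  seg 10: down by d2 = 11/5 → (317/10, -391/2)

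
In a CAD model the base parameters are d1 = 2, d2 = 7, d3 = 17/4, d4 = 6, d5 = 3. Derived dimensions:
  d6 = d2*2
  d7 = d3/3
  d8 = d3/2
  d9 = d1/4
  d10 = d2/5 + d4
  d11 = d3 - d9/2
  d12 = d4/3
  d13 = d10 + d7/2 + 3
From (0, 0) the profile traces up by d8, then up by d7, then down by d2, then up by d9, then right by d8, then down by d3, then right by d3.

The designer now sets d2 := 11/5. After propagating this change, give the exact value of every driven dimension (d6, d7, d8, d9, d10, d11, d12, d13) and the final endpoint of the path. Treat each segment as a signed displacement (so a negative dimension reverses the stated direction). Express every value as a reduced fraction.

d6 = 22/5
d7 = 17/12
d8 = 17/8
d9 = 1/2
d10 = 161/25
d11 = 4
d12 = 2
d13 = 6089/600
endpoint = (51/8, -289/120)

Apply edit: d2 := 11/5
  d6 = d2*2 = 22/5
  d7 = d3/3 = 17/12
  d8 = d3/2 = 17/8
  d9 = d1/4 = 1/2
  d10 = d2/5 + d4 = 161/25
  d11 = d3 - d9/2 = 4
  d12 = d4/3 = 2
  d13 = d10 + d7/2 + 3 = 6089/600
Walk from origin (0, 0):
  seg 1: up by d8 = 17/8 → (0, 17/8)
  seg 2: up by d7 = 17/12 → (0, 85/24)
  seg 3: down by d2 = 11/5 → (0, 161/120)
  seg 4: up by d9 = 1/2 → (0, 221/120)
  seg 5: right by d8 = 17/8 → (17/8, 221/120)
  seg 6: down by d3 = 17/4 → (17/8, -289/120)
  seg 7: right by d3 = 17/4 → (51/8, -289/120)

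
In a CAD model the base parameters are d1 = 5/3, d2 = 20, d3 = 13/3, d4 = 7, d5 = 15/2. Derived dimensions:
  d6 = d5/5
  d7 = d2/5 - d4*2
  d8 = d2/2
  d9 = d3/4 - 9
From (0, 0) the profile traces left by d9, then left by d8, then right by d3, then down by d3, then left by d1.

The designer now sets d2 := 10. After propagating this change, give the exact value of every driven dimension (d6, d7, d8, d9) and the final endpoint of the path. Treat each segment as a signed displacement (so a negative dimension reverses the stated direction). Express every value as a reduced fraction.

d6 = 3/2
d7 = -12
d8 = 5
d9 = -95/12
endpoint = (67/12, -13/3)

Apply edit: d2 := 10
  d6 = d5/5 = 3/2
  d7 = d2/5 - d4*2 = -12
  d8 = d2/2 = 5
  d9 = d3/4 - 9 = -95/12
Walk from origin (0, 0):
  seg 1: left by d9 = -95/12 → (95/12, 0)
  seg 2: left by d8 = 5 → (35/12, 0)
  seg 3: right by d3 = 13/3 → (29/4, 0)
  seg 4: down by d3 = 13/3 → (29/4, -13/3)
  seg 5: left by d1 = 5/3 → (67/12, -13/3)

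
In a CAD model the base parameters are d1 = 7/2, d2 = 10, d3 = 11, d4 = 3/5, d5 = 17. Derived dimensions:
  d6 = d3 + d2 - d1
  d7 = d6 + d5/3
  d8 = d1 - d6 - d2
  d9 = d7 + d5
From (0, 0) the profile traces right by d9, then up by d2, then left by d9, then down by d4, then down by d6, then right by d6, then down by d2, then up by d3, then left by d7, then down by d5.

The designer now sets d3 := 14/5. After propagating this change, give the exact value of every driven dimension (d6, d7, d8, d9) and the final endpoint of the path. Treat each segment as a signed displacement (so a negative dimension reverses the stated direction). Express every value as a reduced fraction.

d6 = 93/10
d7 = 449/30
d8 = -79/5
d9 = 959/30
endpoint = (-17/3, -241/10)

Apply edit: d3 := 14/5
  d6 = d3 + d2 - d1 = 93/10
  d7 = d6 + d5/3 = 449/30
  d8 = d1 - d6 - d2 = -79/5
  d9 = d7 + d5 = 959/30
Walk from origin (0, 0):
  seg 1: right by d9 = 959/30 → (959/30, 0)
  seg 2: up by d2 = 10 → (959/30, 10)
  seg 3: left by d9 = 959/30 → (0, 10)
  seg 4: down by d4 = 3/5 → (0, 47/5)
  seg 5: down by d6 = 93/10 → (0, 1/10)
  seg 6: right by d6 = 93/10 → (93/10, 1/10)
  seg 7: down by d2 = 10 → (93/10, -99/10)
  seg 8: up by d3 = 14/5 → (93/10, -71/10)
  seg 9: left by d7 = 449/30 → (-17/3, -71/10)
  seg 10: down by d5 = 17 → (-17/3, -241/10)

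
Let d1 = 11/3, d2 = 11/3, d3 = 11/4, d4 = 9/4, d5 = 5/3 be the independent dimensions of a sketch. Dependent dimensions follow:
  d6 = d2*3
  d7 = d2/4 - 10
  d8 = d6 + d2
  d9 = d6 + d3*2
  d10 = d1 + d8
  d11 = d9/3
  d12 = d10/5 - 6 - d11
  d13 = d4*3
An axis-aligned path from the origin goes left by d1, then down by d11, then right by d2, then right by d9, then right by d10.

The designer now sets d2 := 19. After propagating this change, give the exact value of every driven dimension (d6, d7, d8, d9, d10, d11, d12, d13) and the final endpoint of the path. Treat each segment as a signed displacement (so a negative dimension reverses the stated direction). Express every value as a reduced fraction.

Apply edit: d2 := 19
  d6 = d2*3 = 57
  d7 = d2/4 - 10 = -21/4
  d8 = d6 + d2 = 76
  d9 = d6 + d3*2 = 125/2
  d10 = d1 + d8 = 239/3
  d11 = d9/3 = 125/6
  d12 = d10/5 - 6 - d11 = -109/10
  d13 = d4*3 = 27/4
Walk from origin (0, 0):
  seg 1: left by d1 = 11/3 → (-11/3, 0)
  seg 2: down by d11 = 125/6 → (-11/3, -125/6)
  seg 3: right by d2 = 19 → (46/3, -125/6)
  seg 4: right by d9 = 125/2 → (467/6, -125/6)
  seg 5: right by d10 = 239/3 → (315/2, -125/6)

d6 = 57
d7 = -21/4
d8 = 76
d9 = 125/2
d10 = 239/3
d11 = 125/6
d12 = -109/10
d13 = 27/4
endpoint = (315/2, -125/6)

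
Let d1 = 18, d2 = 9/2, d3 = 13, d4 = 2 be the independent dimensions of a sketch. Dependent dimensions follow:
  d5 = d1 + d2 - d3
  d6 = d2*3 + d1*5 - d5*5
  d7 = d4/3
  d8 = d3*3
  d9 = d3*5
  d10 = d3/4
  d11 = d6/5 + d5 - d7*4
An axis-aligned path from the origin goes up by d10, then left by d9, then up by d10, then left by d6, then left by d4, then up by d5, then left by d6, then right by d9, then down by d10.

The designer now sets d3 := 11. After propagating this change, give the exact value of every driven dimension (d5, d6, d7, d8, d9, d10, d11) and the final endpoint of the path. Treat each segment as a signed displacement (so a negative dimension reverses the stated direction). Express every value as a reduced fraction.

Apply edit: d3 := 11
  d5 = d1 + d2 - d3 = 23/2
  d6 = d2*3 + d1*5 - d5*5 = 46
  d7 = d4/3 = 2/3
  d8 = d3*3 = 33
  d9 = d3*5 = 55
  d10 = d3/4 = 11/4
  d11 = d6/5 + d5 - d7*4 = 541/30
Walk from origin (0, 0):
  seg 1: up by d10 = 11/4 → (0, 11/4)
  seg 2: left by d9 = 55 → (-55, 11/4)
  seg 3: up by d10 = 11/4 → (-55, 11/2)
  seg 4: left by d6 = 46 → (-101, 11/2)
  seg 5: left by d4 = 2 → (-103, 11/2)
  seg 6: up by d5 = 23/2 → (-103, 17)
  seg 7: left by d6 = 46 → (-149, 17)
  seg 8: right by d9 = 55 → (-94, 17)
  seg 9: down by d10 = 11/4 → (-94, 57/4)

d5 = 23/2
d6 = 46
d7 = 2/3
d8 = 33
d9 = 55
d10 = 11/4
d11 = 541/30
endpoint = (-94, 57/4)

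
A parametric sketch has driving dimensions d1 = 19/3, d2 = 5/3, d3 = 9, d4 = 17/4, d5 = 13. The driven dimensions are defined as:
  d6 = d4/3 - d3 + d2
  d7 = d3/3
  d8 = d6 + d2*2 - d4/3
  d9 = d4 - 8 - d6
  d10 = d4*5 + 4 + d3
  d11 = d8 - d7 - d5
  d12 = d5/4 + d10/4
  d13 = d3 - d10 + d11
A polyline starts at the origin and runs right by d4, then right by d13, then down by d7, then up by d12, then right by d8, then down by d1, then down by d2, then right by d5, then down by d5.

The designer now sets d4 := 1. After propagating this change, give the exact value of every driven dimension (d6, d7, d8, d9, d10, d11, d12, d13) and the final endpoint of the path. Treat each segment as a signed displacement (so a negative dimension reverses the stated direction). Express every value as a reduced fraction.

Apply edit: d4 := 1
  d6 = d4/3 - d3 + d2 = -7
  d7 = d3/3 = 3
  d8 = d6 + d2*2 - d4/3 = -4
  d9 = d4 - 8 - d6 = 0
  d10 = d4*5 + 4 + d3 = 18
  d11 = d8 - d7 - d5 = -20
  d12 = d5/4 + d10/4 = 31/4
  d13 = d3 - d10 + d11 = -29
Walk from origin (0, 0):
  seg 1: right by d4 = 1 → (1, 0)
  seg 2: right by d13 = -29 → (-28, 0)
  seg 3: down by d7 = 3 → (-28, -3)
  seg 4: up by d12 = 31/4 → (-28, 19/4)
  seg 5: right by d8 = -4 → (-32, 19/4)
  seg 6: down by d1 = 19/3 → (-32, -19/12)
  seg 7: down by d2 = 5/3 → (-32, -13/4)
  seg 8: right by d5 = 13 → (-19, -13/4)
  seg 9: down by d5 = 13 → (-19, -65/4)

d6 = -7
d7 = 3
d8 = -4
d9 = 0
d10 = 18
d11 = -20
d12 = 31/4
d13 = -29
endpoint = (-19, -65/4)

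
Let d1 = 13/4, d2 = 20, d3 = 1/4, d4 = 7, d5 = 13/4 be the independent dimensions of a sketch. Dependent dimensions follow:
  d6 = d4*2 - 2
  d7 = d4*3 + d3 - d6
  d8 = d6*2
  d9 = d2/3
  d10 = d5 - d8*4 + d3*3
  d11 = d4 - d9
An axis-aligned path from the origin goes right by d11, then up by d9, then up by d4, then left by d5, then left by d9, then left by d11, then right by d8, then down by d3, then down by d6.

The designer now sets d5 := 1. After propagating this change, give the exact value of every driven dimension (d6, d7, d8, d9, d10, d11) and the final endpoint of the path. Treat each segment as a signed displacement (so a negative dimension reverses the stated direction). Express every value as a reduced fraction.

d6 = 12
d7 = 37/4
d8 = 24
d9 = 20/3
d10 = -377/4
d11 = 1/3
endpoint = (49/3, 17/12)

Apply edit: d5 := 1
  d6 = d4*2 - 2 = 12
  d7 = d4*3 + d3 - d6 = 37/4
  d8 = d6*2 = 24
  d9 = d2/3 = 20/3
  d10 = d5 - d8*4 + d3*3 = -377/4
  d11 = d4 - d9 = 1/3
Walk from origin (0, 0):
  seg 1: right by d11 = 1/3 → (1/3, 0)
  seg 2: up by d9 = 20/3 → (1/3, 20/3)
  seg 3: up by d4 = 7 → (1/3, 41/3)
  seg 4: left by d5 = 1 → (-2/3, 41/3)
  seg 5: left by d9 = 20/3 → (-22/3, 41/3)
  seg 6: left by d11 = 1/3 → (-23/3, 41/3)
  seg 7: right by d8 = 24 → (49/3, 41/3)
  seg 8: down by d3 = 1/4 → (49/3, 161/12)
  seg 9: down by d6 = 12 → (49/3, 17/12)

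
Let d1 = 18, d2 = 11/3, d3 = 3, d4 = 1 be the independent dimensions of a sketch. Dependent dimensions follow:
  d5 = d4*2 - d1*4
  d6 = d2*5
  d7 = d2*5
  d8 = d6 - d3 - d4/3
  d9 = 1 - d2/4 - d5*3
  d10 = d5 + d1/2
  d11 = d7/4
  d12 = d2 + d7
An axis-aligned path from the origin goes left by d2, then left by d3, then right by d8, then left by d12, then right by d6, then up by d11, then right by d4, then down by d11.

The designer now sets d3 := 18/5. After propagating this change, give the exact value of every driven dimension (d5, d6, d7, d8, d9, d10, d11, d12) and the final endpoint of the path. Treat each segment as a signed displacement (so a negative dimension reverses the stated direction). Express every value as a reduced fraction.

d5 = -70
d6 = 55/3
d7 = 55/3
d8 = 72/5
d9 = 2521/12
d10 = -61
d11 = 55/12
d12 = 22
endpoint = (67/15, 0)

Apply edit: d3 := 18/5
  d5 = d4*2 - d1*4 = -70
  d6 = d2*5 = 55/3
  d7 = d2*5 = 55/3
  d8 = d6 - d3 - d4/3 = 72/5
  d9 = 1 - d2/4 - d5*3 = 2521/12
  d10 = d5 + d1/2 = -61
  d11 = d7/4 = 55/12
  d12 = d2 + d7 = 22
Walk from origin (0, 0):
  seg 1: left by d2 = 11/3 → (-11/3, 0)
  seg 2: left by d3 = 18/5 → (-109/15, 0)
  seg 3: right by d8 = 72/5 → (107/15, 0)
  seg 4: left by d12 = 22 → (-223/15, 0)
  seg 5: right by d6 = 55/3 → (52/15, 0)
  seg 6: up by d11 = 55/12 → (52/15, 55/12)
  seg 7: right by d4 = 1 → (67/15, 55/12)
  seg 8: down by d11 = 55/12 → (67/15, 0)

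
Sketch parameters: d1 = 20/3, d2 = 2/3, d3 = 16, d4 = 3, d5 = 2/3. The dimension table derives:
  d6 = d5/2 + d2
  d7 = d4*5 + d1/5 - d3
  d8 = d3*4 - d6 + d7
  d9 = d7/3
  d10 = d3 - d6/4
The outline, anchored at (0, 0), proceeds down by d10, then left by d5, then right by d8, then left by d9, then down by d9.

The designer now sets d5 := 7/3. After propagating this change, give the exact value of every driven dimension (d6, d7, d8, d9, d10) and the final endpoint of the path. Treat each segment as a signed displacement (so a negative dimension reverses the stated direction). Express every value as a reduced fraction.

d6 = 11/6
d7 = 1/3
d8 = 125/2
d9 = 1/9
d10 = 373/24
endpoint = (1081/18, -1127/72)

Apply edit: d5 := 7/3
  d6 = d5/2 + d2 = 11/6
  d7 = d4*5 + d1/5 - d3 = 1/3
  d8 = d3*4 - d6 + d7 = 125/2
  d9 = d7/3 = 1/9
  d10 = d3 - d6/4 = 373/24
Walk from origin (0, 0):
  seg 1: down by d10 = 373/24 → (0, -373/24)
  seg 2: left by d5 = 7/3 → (-7/3, -373/24)
  seg 3: right by d8 = 125/2 → (361/6, -373/24)
  seg 4: left by d9 = 1/9 → (1081/18, -373/24)
  seg 5: down by d9 = 1/9 → (1081/18, -1127/72)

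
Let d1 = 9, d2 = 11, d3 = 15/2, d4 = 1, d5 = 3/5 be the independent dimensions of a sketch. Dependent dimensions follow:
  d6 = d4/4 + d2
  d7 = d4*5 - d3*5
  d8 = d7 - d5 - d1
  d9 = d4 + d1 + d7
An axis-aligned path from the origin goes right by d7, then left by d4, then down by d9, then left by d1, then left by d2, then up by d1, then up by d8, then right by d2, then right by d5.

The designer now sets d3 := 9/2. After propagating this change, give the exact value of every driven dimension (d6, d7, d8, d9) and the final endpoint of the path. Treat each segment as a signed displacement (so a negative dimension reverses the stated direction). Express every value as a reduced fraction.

d6 = 45/4
d7 = -35/2
d8 = -271/10
d9 = -15/2
endpoint = (-269/10, -53/5)

Apply edit: d3 := 9/2
  d6 = d4/4 + d2 = 45/4
  d7 = d4*5 - d3*5 = -35/2
  d8 = d7 - d5 - d1 = -271/10
  d9 = d4 + d1 + d7 = -15/2
Walk from origin (0, 0):
  seg 1: right by d7 = -35/2 → (-35/2, 0)
  seg 2: left by d4 = 1 → (-37/2, 0)
  seg 3: down by d9 = -15/2 → (-37/2, 15/2)
  seg 4: left by d1 = 9 → (-55/2, 15/2)
  seg 5: left by d2 = 11 → (-77/2, 15/2)
  seg 6: up by d1 = 9 → (-77/2, 33/2)
  seg 7: up by d8 = -271/10 → (-77/2, -53/5)
  seg 8: right by d2 = 11 → (-55/2, -53/5)
  seg 9: right by d5 = 3/5 → (-269/10, -53/5)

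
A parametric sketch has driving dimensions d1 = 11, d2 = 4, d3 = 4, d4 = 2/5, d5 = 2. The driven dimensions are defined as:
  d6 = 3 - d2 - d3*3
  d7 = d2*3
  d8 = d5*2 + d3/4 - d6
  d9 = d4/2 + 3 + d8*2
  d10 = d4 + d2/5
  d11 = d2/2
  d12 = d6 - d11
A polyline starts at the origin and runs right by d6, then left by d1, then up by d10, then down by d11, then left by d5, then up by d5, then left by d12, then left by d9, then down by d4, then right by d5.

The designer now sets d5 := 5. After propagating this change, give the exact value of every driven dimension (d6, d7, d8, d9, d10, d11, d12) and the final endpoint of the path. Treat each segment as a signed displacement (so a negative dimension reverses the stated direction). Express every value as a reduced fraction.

d6 = -13
d7 = 12
d8 = 24
d9 = 256/5
d10 = 6/5
d11 = 2
d12 = -15
endpoint = (-301/5, 19/5)

Apply edit: d5 := 5
  d6 = 3 - d2 - d3*3 = -13
  d7 = d2*3 = 12
  d8 = d5*2 + d3/4 - d6 = 24
  d9 = d4/2 + 3 + d8*2 = 256/5
  d10 = d4 + d2/5 = 6/5
  d11 = d2/2 = 2
  d12 = d6 - d11 = -15
Walk from origin (0, 0):
  seg 1: right by d6 = -13 → (-13, 0)
  seg 2: left by d1 = 11 → (-24, 0)
  seg 3: up by d10 = 6/5 → (-24, 6/5)
  seg 4: down by d11 = 2 → (-24, -4/5)
  seg 5: left by d5 = 5 → (-29, -4/5)
  seg 6: up by d5 = 5 → (-29, 21/5)
  seg 7: left by d12 = -15 → (-14, 21/5)
  seg 8: left by d9 = 256/5 → (-326/5, 21/5)
  seg 9: down by d4 = 2/5 → (-326/5, 19/5)
  seg 10: right by d5 = 5 → (-301/5, 19/5)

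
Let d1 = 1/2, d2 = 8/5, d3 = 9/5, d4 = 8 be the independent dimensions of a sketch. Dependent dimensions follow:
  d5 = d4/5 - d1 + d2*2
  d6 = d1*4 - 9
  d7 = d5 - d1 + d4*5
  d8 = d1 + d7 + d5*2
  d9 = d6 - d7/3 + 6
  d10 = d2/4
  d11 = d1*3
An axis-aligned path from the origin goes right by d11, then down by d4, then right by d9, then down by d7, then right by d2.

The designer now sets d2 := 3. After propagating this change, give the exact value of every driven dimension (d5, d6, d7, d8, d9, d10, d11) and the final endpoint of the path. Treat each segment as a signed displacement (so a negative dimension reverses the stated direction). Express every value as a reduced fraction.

Apply edit: d2 := 3
  d5 = d4/5 - d1 + d2*2 = 71/10
  d6 = d1*4 - 9 = -7
  d7 = d5 - d1 + d4*5 = 233/5
  d8 = d1 + d7 + d5*2 = 613/10
  d9 = d6 - d7/3 + 6 = -248/15
  d10 = d2/4 = 3/4
  d11 = d1*3 = 3/2
Walk from origin (0, 0):
  seg 1: right by d11 = 3/2 → (3/2, 0)
  seg 2: down by d4 = 8 → (3/2, -8)
  seg 3: right by d9 = -248/15 → (-451/30, -8)
  seg 4: down by d7 = 233/5 → (-451/30, -273/5)
  seg 5: right by d2 = 3 → (-361/30, -273/5)

d5 = 71/10
d6 = -7
d7 = 233/5
d8 = 613/10
d9 = -248/15
d10 = 3/4
d11 = 3/2
endpoint = (-361/30, -273/5)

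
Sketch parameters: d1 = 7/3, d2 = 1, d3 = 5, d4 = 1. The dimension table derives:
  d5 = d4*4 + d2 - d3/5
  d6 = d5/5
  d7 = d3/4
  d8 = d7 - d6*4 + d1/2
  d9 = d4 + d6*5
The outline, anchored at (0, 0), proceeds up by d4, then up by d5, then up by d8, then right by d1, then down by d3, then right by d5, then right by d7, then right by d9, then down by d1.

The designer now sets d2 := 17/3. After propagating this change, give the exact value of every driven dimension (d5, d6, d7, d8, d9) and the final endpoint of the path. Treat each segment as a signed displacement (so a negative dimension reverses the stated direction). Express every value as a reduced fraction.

Apply edit: d2 := 17/3
  d5 = d4*4 + d2 - d3/5 = 26/3
  d6 = d5/5 = 26/15
  d7 = d3/4 = 5/4
  d8 = d7 - d6*4 + d1/2 = -271/60
  d9 = d4 + d6*5 = 29/3
Walk from origin (0, 0):
  seg 1: up by d4 = 1 → (0, 1)
  seg 2: up by d5 = 26/3 → (0, 29/3)
  seg 3: up by d8 = -271/60 → (0, 103/20)
  seg 4: right by d1 = 7/3 → (7/3, 103/20)
  seg 5: down by d3 = 5 → (7/3, 3/20)
  seg 6: right by d5 = 26/3 → (11, 3/20)
  seg 7: right by d7 = 5/4 → (49/4, 3/20)
  seg 8: right by d9 = 29/3 → (263/12, 3/20)
  seg 9: down by d1 = 7/3 → (263/12, -131/60)

d5 = 26/3
d6 = 26/15
d7 = 5/4
d8 = -271/60
d9 = 29/3
endpoint = (263/12, -131/60)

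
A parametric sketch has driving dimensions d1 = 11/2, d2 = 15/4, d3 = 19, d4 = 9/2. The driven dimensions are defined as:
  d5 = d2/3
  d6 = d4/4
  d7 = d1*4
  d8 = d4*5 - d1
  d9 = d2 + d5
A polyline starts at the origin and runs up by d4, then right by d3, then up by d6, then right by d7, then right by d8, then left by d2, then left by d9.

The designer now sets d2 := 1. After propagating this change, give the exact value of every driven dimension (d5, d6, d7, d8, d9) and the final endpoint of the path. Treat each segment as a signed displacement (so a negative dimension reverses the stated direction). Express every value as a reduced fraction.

Apply edit: d2 := 1
  d5 = d2/3 = 1/3
  d6 = d4/4 = 9/8
  d7 = d1*4 = 22
  d8 = d4*5 - d1 = 17
  d9 = d2 + d5 = 4/3
Walk from origin (0, 0):
  seg 1: up by d4 = 9/2 → (0, 9/2)
  seg 2: right by d3 = 19 → (19, 9/2)
  seg 3: up by d6 = 9/8 → (19, 45/8)
  seg 4: right by d7 = 22 → (41, 45/8)
  seg 5: right by d8 = 17 → (58, 45/8)
  seg 6: left by d2 = 1 → (57, 45/8)
  seg 7: left by d9 = 4/3 → (167/3, 45/8)

d5 = 1/3
d6 = 9/8
d7 = 22
d8 = 17
d9 = 4/3
endpoint = (167/3, 45/8)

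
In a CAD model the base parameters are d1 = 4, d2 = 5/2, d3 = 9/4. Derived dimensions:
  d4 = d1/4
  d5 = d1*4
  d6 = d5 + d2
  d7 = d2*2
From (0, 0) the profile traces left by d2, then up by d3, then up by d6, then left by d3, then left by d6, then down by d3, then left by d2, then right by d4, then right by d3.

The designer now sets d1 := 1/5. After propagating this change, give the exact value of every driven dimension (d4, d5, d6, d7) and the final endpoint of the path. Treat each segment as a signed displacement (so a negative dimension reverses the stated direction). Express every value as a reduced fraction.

Apply edit: d1 := 1/5
  d4 = d1/4 = 1/20
  d5 = d1*4 = 4/5
  d6 = d5 + d2 = 33/10
  d7 = d2*2 = 5
Walk from origin (0, 0):
  seg 1: left by d2 = 5/2 → (-5/2, 0)
  seg 2: up by d3 = 9/4 → (-5/2, 9/4)
  seg 3: up by d6 = 33/10 → (-5/2, 111/20)
  seg 4: left by d3 = 9/4 → (-19/4, 111/20)
  seg 5: left by d6 = 33/10 → (-161/20, 111/20)
  seg 6: down by d3 = 9/4 → (-161/20, 33/10)
  seg 7: left by d2 = 5/2 → (-211/20, 33/10)
  seg 8: right by d4 = 1/20 → (-21/2, 33/10)
  seg 9: right by d3 = 9/4 → (-33/4, 33/10)

d4 = 1/20
d5 = 4/5
d6 = 33/10
d7 = 5
endpoint = (-33/4, 33/10)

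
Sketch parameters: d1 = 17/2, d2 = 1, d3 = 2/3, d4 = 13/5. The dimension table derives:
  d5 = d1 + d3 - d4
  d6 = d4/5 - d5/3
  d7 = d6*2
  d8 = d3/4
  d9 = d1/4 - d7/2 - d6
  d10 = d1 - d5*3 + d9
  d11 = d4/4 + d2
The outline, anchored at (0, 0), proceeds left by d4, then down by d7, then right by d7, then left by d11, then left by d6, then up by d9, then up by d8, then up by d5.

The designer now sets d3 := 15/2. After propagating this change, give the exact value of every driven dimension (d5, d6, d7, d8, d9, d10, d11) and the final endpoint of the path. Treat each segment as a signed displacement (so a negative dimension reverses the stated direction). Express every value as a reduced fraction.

d5 = 67/5
d6 = -296/75
d7 = -592/75
d8 = 15/8
d9 = 6011/600
d10 = -13009/600
d11 = 33/20
endpoint = (-2459/300, 2489/75)

Apply edit: d3 := 15/2
  d5 = d1 + d3 - d4 = 67/5
  d6 = d4/5 - d5/3 = -296/75
  d7 = d6*2 = -592/75
  d8 = d3/4 = 15/8
  d9 = d1/4 - d7/2 - d6 = 6011/600
  d10 = d1 - d5*3 + d9 = -13009/600
  d11 = d4/4 + d2 = 33/20
Walk from origin (0, 0):
  seg 1: left by d4 = 13/5 → (-13/5, 0)
  seg 2: down by d7 = -592/75 → (-13/5, 592/75)
  seg 3: right by d7 = -592/75 → (-787/75, 592/75)
  seg 4: left by d11 = 33/20 → (-3643/300, 592/75)
  seg 5: left by d6 = -296/75 → (-2459/300, 592/75)
  seg 6: up by d9 = 6011/600 → (-2459/300, 10747/600)
  seg 7: up by d8 = 15/8 → (-2459/300, 1484/75)
  seg 8: up by d5 = 67/5 → (-2459/300, 2489/75)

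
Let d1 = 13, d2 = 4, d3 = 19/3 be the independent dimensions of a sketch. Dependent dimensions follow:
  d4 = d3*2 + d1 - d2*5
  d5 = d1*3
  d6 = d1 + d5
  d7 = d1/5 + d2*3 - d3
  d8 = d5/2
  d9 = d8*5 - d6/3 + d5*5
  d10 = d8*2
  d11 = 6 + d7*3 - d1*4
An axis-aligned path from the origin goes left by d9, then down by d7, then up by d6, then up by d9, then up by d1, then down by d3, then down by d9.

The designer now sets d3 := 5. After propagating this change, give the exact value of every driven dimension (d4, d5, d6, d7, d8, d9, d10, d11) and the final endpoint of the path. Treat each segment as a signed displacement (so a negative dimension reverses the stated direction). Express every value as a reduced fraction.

d4 = 3
d5 = 39
d6 = 52
d7 = 48/5
d8 = 39/2
d9 = 1651/6
d10 = 39
d11 = -86/5
endpoint = (-1651/6, 252/5)

Apply edit: d3 := 5
  d4 = d3*2 + d1 - d2*5 = 3
  d5 = d1*3 = 39
  d6 = d1 + d5 = 52
  d7 = d1/5 + d2*3 - d3 = 48/5
  d8 = d5/2 = 39/2
  d9 = d8*5 - d6/3 + d5*5 = 1651/6
  d10 = d8*2 = 39
  d11 = 6 + d7*3 - d1*4 = -86/5
Walk from origin (0, 0):
  seg 1: left by d9 = 1651/6 → (-1651/6, 0)
  seg 2: down by d7 = 48/5 → (-1651/6, -48/5)
  seg 3: up by d6 = 52 → (-1651/6, 212/5)
  seg 4: up by d9 = 1651/6 → (-1651/6, 9527/30)
  seg 5: up by d1 = 13 → (-1651/6, 9917/30)
  seg 6: down by d3 = 5 → (-1651/6, 9767/30)
  seg 7: down by d9 = 1651/6 → (-1651/6, 252/5)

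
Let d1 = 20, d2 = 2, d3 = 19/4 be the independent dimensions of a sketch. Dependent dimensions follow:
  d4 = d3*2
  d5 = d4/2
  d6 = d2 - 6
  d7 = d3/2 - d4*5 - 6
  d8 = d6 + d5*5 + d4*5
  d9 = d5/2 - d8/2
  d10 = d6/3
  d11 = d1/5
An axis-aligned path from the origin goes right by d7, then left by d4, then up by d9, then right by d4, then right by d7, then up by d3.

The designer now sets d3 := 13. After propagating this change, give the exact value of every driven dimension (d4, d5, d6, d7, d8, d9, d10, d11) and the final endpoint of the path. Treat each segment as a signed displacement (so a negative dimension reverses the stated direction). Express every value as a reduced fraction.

d4 = 26
d5 = 13
d6 = -4
d7 = -259/2
d8 = 191
d9 = -89
d10 = -4/3
d11 = 4
endpoint = (-259, -76)

Apply edit: d3 := 13
  d4 = d3*2 = 26
  d5 = d4/2 = 13
  d6 = d2 - 6 = -4
  d7 = d3/2 - d4*5 - 6 = -259/2
  d8 = d6 + d5*5 + d4*5 = 191
  d9 = d5/2 - d8/2 = -89
  d10 = d6/3 = -4/3
  d11 = d1/5 = 4
Walk from origin (0, 0):
  seg 1: right by d7 = -259/2 → (-259/2, 0)
  seg 2: left by d4 = 26 → (-311/2, 0)
  seg 3: up by d9 = -89 → (-311/2, -89)
  seg 4: right by d4 = 26 → (-259/2, -89)
  seg 5: right by d7 = -259/2 → (-259, -89)
  seg 6: up by d3 = 13 → (-259, -76)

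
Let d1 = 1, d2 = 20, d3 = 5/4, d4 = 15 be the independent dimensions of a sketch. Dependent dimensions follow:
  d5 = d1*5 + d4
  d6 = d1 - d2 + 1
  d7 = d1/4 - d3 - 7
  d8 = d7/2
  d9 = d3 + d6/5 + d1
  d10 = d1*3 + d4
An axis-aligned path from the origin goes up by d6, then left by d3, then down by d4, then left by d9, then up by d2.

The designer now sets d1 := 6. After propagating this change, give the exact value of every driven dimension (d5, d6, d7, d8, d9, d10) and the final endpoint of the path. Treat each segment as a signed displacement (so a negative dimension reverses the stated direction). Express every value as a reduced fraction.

d5 = 45
d6 = -13
d7 = -27/4
d8 = -27/8
d9 = 93/20
d10 = 33
endpoint = (-59/10, -8)

Apply edit: d1 := 6
  d5 = d1*5 + d4 = 45
  d6 = d1 - d2 + 1 = -13
  d7 = d1/4 - d3 - 7 = -27/4
  d8 = d7/2 = -27/8
  d9 = d3 + d6/5 + d1 = 93/20
  d10 = d1*3 + d4 = 33
Walk from origin (0, 0):
  seg 1: up by d6 = -13 → (0, -13)
  seg 2: left by d3 = 5/4 → (-5/4, -13)
  seg 3: down by d4 = 15 → (-5/4, -28)
  seg 4: left by d9 = 93/20 → (-59/10, -28)
  seg 5: up by d2 = 20 → (-59/10, -8)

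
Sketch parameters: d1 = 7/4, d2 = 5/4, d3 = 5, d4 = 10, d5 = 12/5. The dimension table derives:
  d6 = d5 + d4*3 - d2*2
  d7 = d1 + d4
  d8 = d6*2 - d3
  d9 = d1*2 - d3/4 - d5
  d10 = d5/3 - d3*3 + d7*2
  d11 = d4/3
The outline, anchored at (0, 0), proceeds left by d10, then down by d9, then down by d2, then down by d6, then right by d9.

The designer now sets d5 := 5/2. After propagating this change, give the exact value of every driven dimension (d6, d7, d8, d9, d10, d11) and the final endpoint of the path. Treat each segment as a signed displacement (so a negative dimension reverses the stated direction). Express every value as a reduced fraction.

Apply edit: d5 := 5/2
  d6 = d5 + d4*3 - d2*2 = 30
  d7 = d1 + d4 = 47/4
  d8 = d6*2 - d3 = 55
  d9 = d1*2 - d3/4 - d5 = -1/4
  d10 = d5/3 - d3*3 + d7*2 = 28/3
  d11 = d4/3 = 10/3
Walk from origin (0, 0):
  seg 1: left by d10 = 28/3 → (-28/3, 0)
  seg 2: down by d9 = -1/4 → (-28/3, 1/4)
  seg 3: down by d2 = 5/4 → (-28/3, -1)
  seg 4: down by d6 = 30 → (-28/3, -31)
  seg 5: right by d9 = -1/4 → (-115/12, -31)

d6 = 30
d7 = 47/4
d8 = 55
d9 = -1/4
d10 = 28/3
d11 = 10/3
endpoint = (-115/12, -31)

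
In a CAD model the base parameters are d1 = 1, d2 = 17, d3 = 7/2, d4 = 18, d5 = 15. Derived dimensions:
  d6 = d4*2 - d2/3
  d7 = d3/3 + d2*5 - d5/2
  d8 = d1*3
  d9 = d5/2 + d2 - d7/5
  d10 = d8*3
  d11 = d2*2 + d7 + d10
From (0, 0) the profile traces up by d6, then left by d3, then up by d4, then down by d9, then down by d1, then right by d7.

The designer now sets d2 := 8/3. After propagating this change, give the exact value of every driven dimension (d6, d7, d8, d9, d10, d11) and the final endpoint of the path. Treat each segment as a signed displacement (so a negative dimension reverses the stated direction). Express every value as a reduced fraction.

Apply edit: d2 := 8/3
  d6 = d4*2 - d2/3 = 316/9
  d7 = d3/3 + d2*5 - d5/2 = 7
  d8 = d1*3 = 3
  d9 = d5/2 + d2 - d7/5 = 263/30
  d10 = d8*3 = 9
  d11 = d2*2 + d7 + d10 = 64/3
Walk from origin (0, 0):
  seg 1: up by d6 = 316/9 → (0, 316/9)
  seg 2: left by d3 = 7/2 → (-7/2, 316/9)
  seg 3: up by d4 = 18 → (-7/2, 478/9)
  seg 4: down by d9 = 263/30 → (-7/2, 3991/90)
  seg 5: down by d1 = 1 → (-7/2, 3901/90)
  seg 6: right by d7 = 7 → (7/2, 3901/90)

d6 = 316/9
d7 = 7
d8 = 3
d9 = 263/30
d10 = 9
d11 = 64/3
endpoint = (7/2, 3901/90)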